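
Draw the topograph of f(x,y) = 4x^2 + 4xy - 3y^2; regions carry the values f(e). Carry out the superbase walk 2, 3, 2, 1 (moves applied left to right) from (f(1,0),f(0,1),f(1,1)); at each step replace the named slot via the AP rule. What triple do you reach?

start (4,-3,5) = (f(1,0),f(0,1),f(1,1))
replace slot 2: 2·(4+5) − (-3) = 21 → (4,21,5)
replace slot 3: 2·(4+21) − 5 = 45 → (4,21,45)
replace slot 2: 2·(4+45) − 21 = 77 → (4,77,45)
replace slot 1: 2·(77+45) − 4 = 240 → (240,77,45)

240,77,45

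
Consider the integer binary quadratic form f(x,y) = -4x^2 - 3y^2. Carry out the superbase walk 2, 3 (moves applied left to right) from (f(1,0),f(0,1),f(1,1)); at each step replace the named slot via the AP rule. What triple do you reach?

start (-4,-3,-7) = (f(1,0),f(0,1),f(1,1))
replace slot 2: 2·((-4)+(-7)) − (-3) = -19 → (-4,-19,-7)
replace slot 3: 2·((-4)+(-19)) − (-7) = -39 → (-4,-19,-39)

-4,-19,-39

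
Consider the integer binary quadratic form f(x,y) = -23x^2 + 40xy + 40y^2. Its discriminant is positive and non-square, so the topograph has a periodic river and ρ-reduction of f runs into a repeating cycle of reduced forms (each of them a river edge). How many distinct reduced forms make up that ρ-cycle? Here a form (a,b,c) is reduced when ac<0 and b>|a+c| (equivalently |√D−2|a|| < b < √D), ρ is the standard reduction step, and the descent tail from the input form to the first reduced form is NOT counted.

D = 5280, ⌊√D⌋ = 72
river: ρ → (40,40,-23)
river: ρ → (-23,52,28)
river: ρ → (28,60,-15)
river: ρ → (-15,60,28)
river: ρ → (28,52,-23)
river: ρ → (-23,40,40)
ρ-cycle length = 6 (tail of 0 descent steps not counted)

6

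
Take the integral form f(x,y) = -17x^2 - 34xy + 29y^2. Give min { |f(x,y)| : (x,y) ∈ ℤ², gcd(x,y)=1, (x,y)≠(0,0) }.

descent: ρ → (29,34,-17)  [lands on river]
river: ρ → (-17,34,29)
river: ρ → (29,24,-22)
river: ρ → (-22,20,31)
river: ρ → (31,42,-11)
river: ρ → (-11,46,23)
river: ρ → (23,46,-11)
river: ρ → (-11,42,31)
river: ρ → (31,20,-22)
river: ρ → (-22,24,29)
closes: descent 1, river 10
min |a| on river = 11

11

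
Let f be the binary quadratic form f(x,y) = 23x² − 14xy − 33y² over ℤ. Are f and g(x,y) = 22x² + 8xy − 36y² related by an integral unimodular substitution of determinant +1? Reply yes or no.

D₁ = 3232, D₂ = 3232
river cycle of f (length 18): (-33, 14, 23), (23, 32, -24), (-24, 16, 31), (31, 46, -9), (-9, 44, 36), (36, 28, -17), (-17, 40, 24), (24, 56, -1), (-1, 56, 24), (24, 40, -17), … (8 more)
river cycle of g (length 10): (22, 52, -6), (-6, 56, 4), (4, 56, -6), (-6, 52, 22), (22, 36, -22), (-22, 52, 6), (6, 56, -4), (-4, 56, 6), (6, 52, -22), (-22, 36, 22)
cycles differ ⇒ inequivalent

no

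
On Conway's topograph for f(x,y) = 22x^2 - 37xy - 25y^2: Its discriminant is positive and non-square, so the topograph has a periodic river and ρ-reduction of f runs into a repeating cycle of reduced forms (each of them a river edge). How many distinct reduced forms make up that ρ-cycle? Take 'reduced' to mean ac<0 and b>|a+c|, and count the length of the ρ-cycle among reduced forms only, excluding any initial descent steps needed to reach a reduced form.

D = 3569, ⌊√D⌋ = 59
descent: ρ → (-25,37,22)  [lands on river]
river: ρ → (22,51,-11)
river: ρ → (-11,59,2)
river: ρ → (2,57,-40)
river: ρ → (-40,23,19)
river: ρ → (19,53,-10)
river: ρ → (-10,47,34)
river: ρ → (34,21,-23)
river: ρ → (-23,25,32)
river: ρ → (32,39,-16)
river: ρ → (-16,57,5)
river: ρ → (5,53,-38)
river: ρ → (-38,23,20)
river: ρ → (20,57,-4)
river: ρ → (-4,55,34)
river: ρ → (34,13,-25)
ρ-cycle length = 16 (tail of 1 descent step not counted)

16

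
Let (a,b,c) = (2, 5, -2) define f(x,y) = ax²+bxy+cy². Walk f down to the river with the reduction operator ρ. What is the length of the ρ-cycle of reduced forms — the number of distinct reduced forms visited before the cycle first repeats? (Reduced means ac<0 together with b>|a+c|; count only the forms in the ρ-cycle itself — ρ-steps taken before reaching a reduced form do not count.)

D = 41, ⌊√D⌋ = 6
river: ρ → (-2,3,4)
river: ρ → (4,5,-1)
river: ρ → (-1,5,4)
river: ρ → (4,3,-2)
river: ρ → (-2,5,2)
river: ρ → (2,3,-4)
river: ρ → (-4,5,1)
river: ρ → (1,5,-4)
river: ρ → (-4,3,2)
river: ρ → (2,5,-2)
ρ-cycle length = 10 (tail of 0 descent steps not counted)

10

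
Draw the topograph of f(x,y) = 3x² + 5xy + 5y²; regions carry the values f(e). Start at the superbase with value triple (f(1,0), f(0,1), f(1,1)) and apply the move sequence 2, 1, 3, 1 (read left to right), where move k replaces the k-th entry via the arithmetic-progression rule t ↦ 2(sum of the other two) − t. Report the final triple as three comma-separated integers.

start (3,5,13) = (f(1,0),f(0,1),f(1,1))
replace slot 2: 2·(3+13) − 5 = 27 → (3,27,13)
replace slot 1: 2·(27+13) − 3 = 77 → (77,27,13)
replace slot 3: 2·(77+27) − 13 = 195 → (77,27,195)
replace slot 1: 2·(27+195) − 77 = 367 → (367,27,195)

367,27,195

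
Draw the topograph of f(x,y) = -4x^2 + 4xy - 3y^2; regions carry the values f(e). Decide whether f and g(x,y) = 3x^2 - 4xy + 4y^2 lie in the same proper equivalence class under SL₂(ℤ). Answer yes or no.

D₁ = -32, D₂ = -32
f is negative-definite; reduce −f:
−f: translate: b→4 (≡-4 mod 8), so (4,-4,3)→(4,4,3)
−f: flip: (4,4,3)→(3,-4,4)
−f: translate: b→2 (≡-4 mod 6), so (3,-4,4)→(3,2,3)
−f: reduced (well bottom): (3,2,3) with a≤c, −a<b≤a
flip sign back: reduced form of f is (-3,-2,-3)
g: translate: b→2 (≡-4 mod 6), so (3,-4,4)→(3,2,3)
g: reduced (well bottom): (3,2,3) with a≤c, −a<b≤a
reduced forms (-3, -2, -3) vs (3, 2, 3) ⇒ inequivalent

no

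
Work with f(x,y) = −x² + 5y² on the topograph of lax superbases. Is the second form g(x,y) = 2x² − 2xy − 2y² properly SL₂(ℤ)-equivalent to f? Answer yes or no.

D₁ = 20, D₂ = 20
river cycle of f (length 2): (-1, 4, 1), (1, 4, -1)
river cycle of g (length 2): (-2, 2, 2), (2, 2, -2)
cycles differ ⇒ inequivalent

no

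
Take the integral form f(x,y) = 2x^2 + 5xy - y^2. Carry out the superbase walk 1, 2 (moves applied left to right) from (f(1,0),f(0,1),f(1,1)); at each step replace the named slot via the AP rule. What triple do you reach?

start (2,-1,6) = (f(1,0),f(0,1),f(1,1))
replace slot 1: 2·((-1)+6) − 2 = 8 → (8,-1,6)
replace slot 2: 2·(8+6) − (-1) = 29 → (8,29,6)

8,29,6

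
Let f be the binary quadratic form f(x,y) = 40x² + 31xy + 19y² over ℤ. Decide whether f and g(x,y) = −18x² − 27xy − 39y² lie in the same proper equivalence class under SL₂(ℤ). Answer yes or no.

D₁ = -2079, D₂ = -2079
f: flip: (40,31,19)→(19,-31,40)
f: translate: b→7 (≡-31 mod 38), so (19,-31,40)→(19,7,28)
f: reduced (well bottom): (19,7,28) with a≤c, −a<b≤a
g is negative-definite; reduce −g:
−g: translate: b→-9 (≡27 mod 36), so (18,27,39)→(18,-9,30)
−g: reduced (well bottom): (18,-9,30) with a≤c, −a<b≤a
flip sign back: reduced form of g is (-18,9,-30)
reduced forms (19, 7, 28) vs (-18, 9, -30) ⇒ inequivalent

no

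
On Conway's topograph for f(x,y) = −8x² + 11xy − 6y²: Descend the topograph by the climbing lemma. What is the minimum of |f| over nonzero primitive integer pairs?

translate: b→5 (≡-11 mod 16), so (8,-11,6)→(8,5,3)
flip: (8,5,3)→(3,-5,8)
translate: b→1 (≡-5 mod 6), so (3,-5,8)→(3,1,6)
reduced (well bottom): (3,1,6) with a≤c, −a<b≤a
well minimum |f| = |-3| = 3 (negative-definite)

3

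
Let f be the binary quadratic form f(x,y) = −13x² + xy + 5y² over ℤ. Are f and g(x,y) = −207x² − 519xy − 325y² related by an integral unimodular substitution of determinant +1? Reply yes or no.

D₁ = 261, D₂ = 261
river cycle of f (length 8): (5, 9, -9), (-9, 9, 5), (5, 11, -7), (-7, 3, 9), (9, 15, -1), (-1, 15, 9), (9, 3, -7), (-7, 11, 5)
river cycle of g (length 8): (5, 9, -9), (-9, 9, 5), (5, 11, -7), (-7, 3, 9), (9, 15, -1), (-1, 15, 9), (9, 3, -7), (-7, 11, 5)
cycles coincide ⇒ equivalent

yes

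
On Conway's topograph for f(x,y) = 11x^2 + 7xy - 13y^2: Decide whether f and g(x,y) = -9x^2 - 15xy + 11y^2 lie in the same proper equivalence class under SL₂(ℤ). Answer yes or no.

D₁ = 621, D₂ = 621
river cycle of f (length 4): (-13, 19, 5), (5, 21, -9), (-9, 15, 11), (11, 7, -13)
river cycle of g (length 4): (11, 15, -9), (-9, 21, 5), (5, 19, -13), (-13, 7, 11)
cycles differ ⇒ inequivalent

no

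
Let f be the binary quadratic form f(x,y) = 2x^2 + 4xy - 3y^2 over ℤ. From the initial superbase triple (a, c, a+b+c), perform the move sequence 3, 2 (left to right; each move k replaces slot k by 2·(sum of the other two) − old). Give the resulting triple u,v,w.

start (2,-3,3) = (f(1,0),f(0,1),f(1,1))
replace slot 3: 2·(2+(-3)) − 3 = -5 → (2,-3,-5)
replace slot 2: 2·(2+(-5)) − (-3) = -3 → (2,-3,-5)

2,-3,-5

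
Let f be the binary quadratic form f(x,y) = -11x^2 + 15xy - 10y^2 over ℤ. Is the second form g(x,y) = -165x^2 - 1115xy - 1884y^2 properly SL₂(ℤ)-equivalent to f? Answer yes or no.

D₁ = -215, D₂ = -215
f is negative-definite; reduce −f:
−f: translate: b→7 (≡-15 mod 22), so (11,-15,10)→(11,7,6)
−f: flip: (11,7,6)→(6,-7,11)
−f: translate: b→5 (≡-7 mod 12), so (6,-7,11)→(6,5,10)
−f: reduced (well bottom): (6,5,10) with a≤c, −a<b≤a
flip sign back: reduced form of f is (-6,-5,-10)
g is negative-definite; reduce −g:
−g: translate: b→125 (≡1115 mod 330), so (165,1115,1884)→(165,125,24)
−g: flip: (165,125,24)→(24,-125,165)
−g: translate: b→19 (≡-125 mod 48), so (24,-125,165)→(24,19,6)
−g: flip: (24,19,6)→(6,-19,24)
−g: translate: b→5 (≡-19 mod 12), so (6,-19,24)→(6,5,10)
−g: reduced (well bottom): (6,5,10) with a≤c, −a<b≤a
flip sign back: reduced form of g is (-6,-5,-10)
reduced forms (-6, -5, -10) vs (-6, -5, -10) ⇒ equivalent

yes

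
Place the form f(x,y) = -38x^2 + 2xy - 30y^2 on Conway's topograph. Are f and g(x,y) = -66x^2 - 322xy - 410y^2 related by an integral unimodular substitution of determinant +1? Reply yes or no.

D₁ = -4556, D₂ = -4556
f is negative-definite; reduce −f:
−f: flip: (38,-2,30)→(30,2,38)
−f: reduced (well bottom): (30,2,38) with a≤c, −a<b≤a
flip sign back: reduced form of f is (-30,-2,-38)
g is negative-definite; reduce −g:
−g: translate: b→58 (≡322 mod 132), so (66,322,410)→(66,58,30)
−g: flip: (66,58,30)→(30,-58,66)
−g: translate: b→2 (≡-58 mod 60), so (30,-58,66)→(30,2,38)
−g: reduced (well bottom): (30,2,38) with a≤c, −a<b≤a
flip sign back: reduced form of g is (-30,-2,-38)
reduced forms (-30, -2, -38) vs (-30, -2, -38) ⇒ equivalent

yes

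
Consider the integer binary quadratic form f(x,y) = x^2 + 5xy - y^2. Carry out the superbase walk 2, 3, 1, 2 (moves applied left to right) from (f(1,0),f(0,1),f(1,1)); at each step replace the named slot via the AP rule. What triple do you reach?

start (1,-1,5) = (f(1,0),f(0,1),f(1,1))
replace slot 2: 2·(1+5) − (-1) = 13 → (1,13,5)
replace slot 3: 2·(1+13) − 5 = 23 → (1,13,23)
replace slot 1: 2·(13+23) − 1 = 71 → (71,13,23)
replace slot 2: 2·(71+23) − 13 = 175 → (71,175,23)

71,175,23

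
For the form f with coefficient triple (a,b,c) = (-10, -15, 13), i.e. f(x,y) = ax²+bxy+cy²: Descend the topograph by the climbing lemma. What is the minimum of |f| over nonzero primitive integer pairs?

descent: ρ → (13,15,-10)  [lands on river]
river: ρ → (-10,25,3)
river: ρ → (3,23,-18)
river: ρ → (-18,13,8)
river: ρ → (8,19,-12)
river: ρ → (-12,5,15)
river: ρ → (15,25,-2)
river: ρ → (-2,27,2)
river: ρ → (2,25,-15)
river: ρ → (-15,5,12)
river: ρ → (12,19,-8)
river: ρ → (-8,13,18)
river: ρ → (18,23,-3)
river: ρ → (-3,25,10)
river: ρ → (10,15,-13)
river: ρ → (-13,11,12)
river: ρ → (12,13,-12)
river: ρ → (-12,11,13)
closes: descent 1, river 18
min |a| on river = 2

2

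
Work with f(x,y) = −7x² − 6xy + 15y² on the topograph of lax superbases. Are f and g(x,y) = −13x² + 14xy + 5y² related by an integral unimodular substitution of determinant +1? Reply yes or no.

D₁ = 456, D₂ = 456
river cycle of f (length 6): (-7, 8, 14), (14, 20, -1), (-1, 20, 14), (14, 8, -7), (-7, 20, 2), (2, 20, -7)
river cycle of g (length 10): (5, 16, -10), (-10, 4, 11), (11, 18, -3), (-3, 18, 11), (11, 4, -10), (-10, 16, 5), (5, 14, -13), (-13, 12, 6), (6, 12, -13), (-13, 14, 5)
cycles differ ⇒ inequivalent

no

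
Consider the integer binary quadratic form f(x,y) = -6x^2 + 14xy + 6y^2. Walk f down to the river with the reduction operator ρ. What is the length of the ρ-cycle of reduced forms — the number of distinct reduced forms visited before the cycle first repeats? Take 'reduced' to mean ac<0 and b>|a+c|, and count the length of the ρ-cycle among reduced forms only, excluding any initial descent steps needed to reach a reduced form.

D = 340, ⌊√D⌋ = 18
river: ρ → (6,10,-10)
river: ρ → (-10,10,6)
river: ρ → (6,14,-6)
river: ρ → (-6,10,10)
river: ρ → (10,10,-6)
river: ρ → (-6,14,6)
ρ-cycle length = 6 (tail of 0 descent steps not counted)

6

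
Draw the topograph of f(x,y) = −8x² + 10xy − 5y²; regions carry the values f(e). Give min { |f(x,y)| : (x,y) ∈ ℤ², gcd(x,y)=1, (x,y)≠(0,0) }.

translate: b→6 (≡-10 mod 16), so (8,-10,5)→(8,6,3)
flip: (8,6,3)→(3,-6,8)
translate: b→0 (≡-6 mod 6), so (3,-6,8)→(3,0,5)
reduced (well bottom): (3,0,5) with a≤c, −a<b≤a
well minimum |f| = |-3| = 3 (negative-definite)

3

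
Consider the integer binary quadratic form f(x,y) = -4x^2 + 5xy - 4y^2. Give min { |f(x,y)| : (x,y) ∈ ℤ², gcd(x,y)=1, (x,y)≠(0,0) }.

translate: b→3 (≡-5 mod 8), so (4,-5,4)→(4,3,3)
flip: (4,3,3)→(3,-3,4)
translate: b→3 (≡-3 mod 6), so (3,-3,4)→(3,3,4)
reduced (well bottom): (3,3,4) with a≤c, −a<b≤a
well minimum |f| = |-3| = 3 (negative-definite)

3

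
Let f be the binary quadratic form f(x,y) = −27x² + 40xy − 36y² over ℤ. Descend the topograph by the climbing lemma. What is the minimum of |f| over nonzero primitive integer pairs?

translate: b→14 (≡-40 mod 54), so (27,-40,36)→(27,14,23)
flip: (27,14,23)→(23,-14,27)
reduced (well bottom): (23,-14,27) with a≤c, −a<b≤a
well minimum |f| = |-23| = 23 (negative-definite)

23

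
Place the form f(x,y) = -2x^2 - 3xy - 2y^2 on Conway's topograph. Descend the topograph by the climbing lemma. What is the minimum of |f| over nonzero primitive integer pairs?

translate: b→-1 (≡3 mod 4), so (2,3,2)→(2,-1,1)
flip: (2,-1,1)→(1,1,2)
reduced (well bottom): (1,1,2) with a≤c, −a<b≤a
well minimum |f| = |-1| = 1 (negative-definite)

1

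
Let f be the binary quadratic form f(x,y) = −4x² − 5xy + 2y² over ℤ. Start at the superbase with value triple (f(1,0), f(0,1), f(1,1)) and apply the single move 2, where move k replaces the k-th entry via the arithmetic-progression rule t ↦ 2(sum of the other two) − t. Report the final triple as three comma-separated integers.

start (-4,2,-7) = (f(1,0),f(0,1),f(1,1))
replace slot 2: 2·((-4)+(-7)) − 2 = -24 → (-4,-24,-7)

-4,-24,-7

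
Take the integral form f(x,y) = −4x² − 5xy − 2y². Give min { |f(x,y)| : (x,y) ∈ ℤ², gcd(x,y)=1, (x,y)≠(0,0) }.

translate: b→-3 (≡5 mod 8), so (4,5,2)→(4,-3,1)
flip: (4,-3,1)→(1,3,4)
translate: b→1 (≡3 mod 2), so (1,3,4)→(1,1,2)
reduced (well bottom): (1,1,2) with a≤c, −a<b≤a
well minimum |f| = |-1| = 1 (negative-definite)

1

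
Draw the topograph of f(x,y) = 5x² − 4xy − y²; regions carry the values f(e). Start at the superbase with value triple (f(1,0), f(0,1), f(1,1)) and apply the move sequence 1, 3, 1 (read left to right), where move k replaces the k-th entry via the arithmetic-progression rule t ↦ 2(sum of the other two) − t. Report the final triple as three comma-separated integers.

start (5,-1,0) = (f(1,0),f(0,1),f(1,1))
replace slot 1: 2·((-1)+0) − 5 = -7 → (-7,-1,0)
replace slot 3: 2·((-7)+(-1)) − 0 = -16 → (-7,-1,-16)
replace slot 1: 2·((-1)+(-16)) − (-7) = -27 → (-27,-1,-16)

-27,-1,-16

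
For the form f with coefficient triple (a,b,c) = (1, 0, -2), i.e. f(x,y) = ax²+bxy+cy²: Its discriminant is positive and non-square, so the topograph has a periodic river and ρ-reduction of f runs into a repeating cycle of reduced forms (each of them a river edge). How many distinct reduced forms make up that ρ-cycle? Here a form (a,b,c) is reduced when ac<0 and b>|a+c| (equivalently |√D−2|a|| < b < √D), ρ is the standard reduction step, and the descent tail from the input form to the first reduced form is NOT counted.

D = 8, ⌊√D⌋ = 2
descent: ρ → (-2,0,1)
descent: ρ → (1,2,-1)  [lands on river]
river: ρ → (-1,2,1)
ρ-cycle length = 2 (tail of 2 descent steps not counted)

2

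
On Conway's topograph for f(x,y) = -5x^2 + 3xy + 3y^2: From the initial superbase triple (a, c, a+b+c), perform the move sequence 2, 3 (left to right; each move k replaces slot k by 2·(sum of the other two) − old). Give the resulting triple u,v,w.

start (-5,3,1) = (f(1,0),f(0,1),f(1,1))
replace slot 2: 2·((-5)+1) − 3 = -11 → (-5,-11,1)
replace slot 3: 2·((-5)+(-11)) − 1 = -33 → (-5,-11,-33)

-5,-11,-33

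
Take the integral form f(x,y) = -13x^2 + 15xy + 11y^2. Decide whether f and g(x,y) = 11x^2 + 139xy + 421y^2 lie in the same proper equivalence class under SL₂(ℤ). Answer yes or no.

D₁ = 797, D₂ = 797
river cycle of f (length 14): (11, 7, -17), (-17, 27, 1), (1, 27, -17), (-17, 7, 11), (11, 15, -13), (-13, 11, 13), (13, 15, -11), (-11, 7, 17), (17, 27, -1), (-1, 27, 17), … (4 more)
river cycle of g (length 14): (11, 7, -17), (-17, 27, 1), (1, 27, -17), (-17, 7, 11), (11, 15, -13), (-13, 11, 13), (13, 15, -11), (-11, 7, 17), (17, 27, -1), (-1, 27, 17), … (4 more)
cycles coincide ⇒ equivalent

yes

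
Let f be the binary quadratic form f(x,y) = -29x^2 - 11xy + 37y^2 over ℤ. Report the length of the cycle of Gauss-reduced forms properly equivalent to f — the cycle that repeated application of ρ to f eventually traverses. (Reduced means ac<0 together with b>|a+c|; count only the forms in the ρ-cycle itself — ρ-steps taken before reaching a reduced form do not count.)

D = 4413, ⌊√D⌋ = 66
descent: ρ → (37,11,-29)  [lands on river]
river: ρ → (-29,47,19)
river: ρ → (19,29,-47)
river: ρ → (-47,65,1)
river: ρ → (1,65,-47)
river: ρ → (-47,29,19)
river: ρ → (19,47,-29)
river: ρ → (-29,11,37)
river: ρ → (37,63,-3)
river: ρ → (-3,63,37)
ρ-cycle length = 10 (tail of 1 descent step not counted)

10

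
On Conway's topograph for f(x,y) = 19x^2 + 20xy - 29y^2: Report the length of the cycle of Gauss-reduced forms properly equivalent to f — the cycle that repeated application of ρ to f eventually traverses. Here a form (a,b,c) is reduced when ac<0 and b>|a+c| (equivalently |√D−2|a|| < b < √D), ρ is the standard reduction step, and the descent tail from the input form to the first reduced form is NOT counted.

D = 2604, ⌊√D⌋ = 51
river: ρ → (-29,38,10)
river: ρ → (10,42,-21)
river: ρ → (-21,42,10)
river: ρ → (10,38,-29)
river: ρ → (-29,20,19)
river: ρ → (19,18,-30)
river: ρ → (-30,42,7)
river: ρ → (7,42,-30)
river: ρ → (-30,18,19)
river: ρ → (19,20,-29)
ρ-cycle length = 10 (tail of 0 descent steps not counted)

10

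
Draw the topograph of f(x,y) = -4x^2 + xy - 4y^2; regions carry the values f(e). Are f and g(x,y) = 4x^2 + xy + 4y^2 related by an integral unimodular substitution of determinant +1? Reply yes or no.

D₁ = -63, D₂ = -63
f is negative-definite; reduce −f:
−f: flip: (4,-1,4)→(4,1,4)
−f: reduced (well bottom): (4,1,4) with a≤c, −a<b≤a
flip sign back: reduced form of f is (-4,-1,-4)
g: reduced (well bottom): (4,1,4) with a≤c, −a<b≤a
reduced forms (-4, -1, -4) vs (4, 1, 4) ⇒ inequivalent

no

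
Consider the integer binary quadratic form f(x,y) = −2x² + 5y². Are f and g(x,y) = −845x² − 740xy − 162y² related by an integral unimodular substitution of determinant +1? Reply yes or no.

D₁ = 40, D₂ = 40
river cycle of f (length 6): (-2, 4, 3), (3, 2, -3), (-3, 4, 2), (2, 4, -3), (-3, 2, 3), (3, 4, -2)
river cycle of g (length 6): (-2, 4, 3), (3, 2, -3), (-3, 4, 2), (2, 4, -3), (-3, 2, 3), (3, 4, -2)
cycles coincide ⇒ equivalent

yes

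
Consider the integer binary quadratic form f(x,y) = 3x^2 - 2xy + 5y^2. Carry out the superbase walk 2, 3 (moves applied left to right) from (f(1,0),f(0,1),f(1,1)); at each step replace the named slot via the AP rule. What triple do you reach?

start (3,5,6) = (f(1,0),f(0,1),f(1,1))
replace slot 2: 2·(3+6) − 5 = 13 → (3,13,6)
replace slot 3: 2·(3+13) − 6 = 26 → (3,13,26)

3,13,26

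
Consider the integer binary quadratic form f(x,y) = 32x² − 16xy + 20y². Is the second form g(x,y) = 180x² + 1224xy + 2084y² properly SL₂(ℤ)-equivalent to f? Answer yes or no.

D₁ = -2304, D₂ = -2304
f: flip: (32,-16,20)→(20,16,32)
f: reduced (well bottom): (20,16,32) with a≤c, −a<b≤a
g: translate: b→144 (≡1224 mod 360), so (180,1224,2084)→(180,144,32)
g: flip: (180,144,32)→(32,-144,180)
g: translate: b→-16 (≡-144 mod 64), so (32,-144,180)→(32,-16,20)
g: flip: (32,-16,20)→(20,16,32)
g: reduced (well bottom): (20,16,32) with a≤c, −a<b≤a
reduced forms (20, 16, 32) vs (20, 16, 32) ⇒ equivalent

yes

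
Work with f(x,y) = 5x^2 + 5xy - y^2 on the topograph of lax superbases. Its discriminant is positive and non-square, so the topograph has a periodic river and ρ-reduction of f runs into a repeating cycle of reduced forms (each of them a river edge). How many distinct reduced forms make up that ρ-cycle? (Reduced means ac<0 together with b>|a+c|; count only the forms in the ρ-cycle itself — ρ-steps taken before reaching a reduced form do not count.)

D = 45, ⌊√D⌋ = 6
river: ρ → (-1,5,5)
river: ρ → (5,5,-1)
ρ-cycle length = 2 (tail of 0 descent steps not counted)

2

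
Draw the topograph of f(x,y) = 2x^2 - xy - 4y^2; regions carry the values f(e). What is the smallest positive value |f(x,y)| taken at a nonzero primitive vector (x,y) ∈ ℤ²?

descent: ρ → (-4,1,2)
descent: ρ → (2,3,-3)  [lands on river]
river: ρ → (-3,3,2)
river: ρ → (2,5,-1)
river: ρ → (-1,5,2)
closes: descent 2, river 4
min |a| on river = 1

1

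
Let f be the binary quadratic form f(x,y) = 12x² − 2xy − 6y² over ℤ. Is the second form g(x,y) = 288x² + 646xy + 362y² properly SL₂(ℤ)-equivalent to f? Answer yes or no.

D₁ = 292, D₂ = 292
river cycle of f (length 18): (-6, 14, 4), (4, 10, -12), (-12, 14, 2), (2, 14, -12), (-12, 10, 4), (4, 14, -6), (-6, 10, 8), (8, 6, -8), (-8, 10, 6), (6, 14, -4), … (8 more)
river cycle of g (length 18): (4, 10, -12), (-12, 14, 2), (2, 14, -12), (-12, 10, 4), (4, 14, -6), (-6, 10, 8), (8, 6, -8), (-8, 10, 6), (6, 14, -4), (-4, 10, 12), … (8 more)
cycles coincide ⇒ equivalent

yes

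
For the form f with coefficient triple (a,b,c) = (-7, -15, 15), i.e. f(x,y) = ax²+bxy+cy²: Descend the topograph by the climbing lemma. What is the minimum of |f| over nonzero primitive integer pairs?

descent: ρ → (15,15,-7)  [lands on river]
river: ρ → (-7,13,17)
river: ρ → (17,21,-3)
river: ρ → (-3,21,17)
river: ρ → (17,13,-7)
river: ρ → (-7,15,15)
closes: descent 1, river 6
min |a| on river = 3

3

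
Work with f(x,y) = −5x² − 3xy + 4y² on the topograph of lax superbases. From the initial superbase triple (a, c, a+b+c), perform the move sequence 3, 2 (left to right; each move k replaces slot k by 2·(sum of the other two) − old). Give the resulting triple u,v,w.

start (-5,4,-4) = (f(1,0),f(0,1),f(1,1))
replace slot 3: 2·((-5)+4) − (-4) = 2 → (-5,4,2)
replace slot 2: 2·((-5)+2) − 4 = -10 → (-5,-10,2)

-5,-10,2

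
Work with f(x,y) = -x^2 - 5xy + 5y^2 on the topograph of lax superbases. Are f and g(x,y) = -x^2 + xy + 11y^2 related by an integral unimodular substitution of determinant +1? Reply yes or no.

D₁ = 45, D₂ = 45
river cycle of f (length 2): (5, 5, -1), (-1, 5, 5)
river cycle of g (length 2): (-1, 5, 5), (5, 5, -1)
cycles coincide ⇒ equivalent

yes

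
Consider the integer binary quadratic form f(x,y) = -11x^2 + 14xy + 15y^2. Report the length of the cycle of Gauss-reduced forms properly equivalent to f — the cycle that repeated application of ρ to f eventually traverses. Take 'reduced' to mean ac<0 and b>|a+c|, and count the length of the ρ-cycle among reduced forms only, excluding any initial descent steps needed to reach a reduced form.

D = 856, ⌊√D⌋ = 29
river: ρ → (15,16,-10)
river: ρ → (-10,24,7)
river: ρ → (7,18,-19)
river: ρ → (-19,20,6)
river: ρ → (6,28,-3)
river: ρ → (-3,26,15)
river: ρ → (15,4,-14)
river: ρ → (-14,24,5)
river: ρ → (5,26,-9)
river: ρ → (-9,28,2)
river: ρ → (2,28,-9)
river: ρ → (-9,26,5)
river: ρ → (5,24,-14)
river: ρ → (-14,4,15)
river: ρ → (15,26,-3)
river: ρ → (-3,28,6)
river: ρ → (6,20,-19)
river: ρ → (-19,18,7)
river: ρ → (7,24,-10)
river: ρ → (-10,16,15)
river: ρ → (15,14,-11)
river: ρ → (-11,8,18)
river: ρ → (18,28,-1)
river: ρ → (-1,28,18)
river: ρ → (18,8,-11)
river: ρ → (-11,14,15)
ρ-cycle length = 26 (tail of 0 descent steps not counted)

26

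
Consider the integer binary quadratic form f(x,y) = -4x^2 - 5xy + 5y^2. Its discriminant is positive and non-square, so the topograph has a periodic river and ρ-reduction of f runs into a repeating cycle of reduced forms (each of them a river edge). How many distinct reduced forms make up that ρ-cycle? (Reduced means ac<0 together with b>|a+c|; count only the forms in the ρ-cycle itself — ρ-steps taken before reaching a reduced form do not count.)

D = 105, ⌊√D⌋ = 10
descent: ρ → (5,5,-4)  [lands on river]
river: ρ → (-4,3,6)
river: ρ → (6,9,-1)
river: ρ → (-1,9,6)
river: ρ → (6,3,-4)
river: ρ → (-4,5,5)
ρ-cycle length = 6 (tail of 1 descent step not counted)

6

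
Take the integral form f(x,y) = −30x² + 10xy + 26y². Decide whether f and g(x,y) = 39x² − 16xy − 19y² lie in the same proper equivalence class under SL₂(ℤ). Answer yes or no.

D₁ = 3220, D₂ = 3220
river cycle of f (length 8): (26, 42, -14), (-14, 42, 26), (26, 10, -30), (-30, 50, 6), (6, 46, -46), (-46, 46, 6), (6, 50, -30), (-30, 10, 26)
river cycle of g (length 18): (-19, 54, 4), (4, 50, -45), (-45, 40, 9), (9, 50, -20), (-20, 30, 29), (29, 28, -21), (-21, 56, 1), (1, 56, -21), (-21, 28, 29), (29, 30, -20), … (8 more)
cycles differ ⇒ inequivalent

no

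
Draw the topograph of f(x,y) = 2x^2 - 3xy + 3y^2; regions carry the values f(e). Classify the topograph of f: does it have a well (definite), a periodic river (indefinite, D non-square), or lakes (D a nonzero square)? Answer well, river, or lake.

D = b²−4ac = (-3)² − 4·2·3 = -15
D < 0 ⇒ definite ⇒ every region one sign ⇒ single well

well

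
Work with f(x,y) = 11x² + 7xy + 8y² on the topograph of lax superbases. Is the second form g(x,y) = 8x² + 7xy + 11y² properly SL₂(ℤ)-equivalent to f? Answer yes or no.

D₁ = -303, D₂ = -303
f: flip: (11,7,8)→(8,-7,11)
f: reduced (well bottom): (8,-7,11) with a≤c, −a<b≤a
g: reduced (well bottom): (8,7,11) with a≤c, −a<b≤a
reduced forms (8, -7, 11) vs (8, 7, 11) ⇒ inequivalent

no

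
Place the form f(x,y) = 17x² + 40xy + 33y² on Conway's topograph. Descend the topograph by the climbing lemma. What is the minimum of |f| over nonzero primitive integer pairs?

translate: b→6 (≡40 mod 34), so (17,40,33)→(17,6,10)
flip: (17,6,10)→(10,-6,17)
reduced (well bottom): (10,-6,17) with a≤c, −a<b≤a
well minimum = a = 10

10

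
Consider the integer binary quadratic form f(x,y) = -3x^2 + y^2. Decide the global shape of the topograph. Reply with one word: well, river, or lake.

D = b²−4ac = 0² − 4·(-3)·1 = 12
D > 0 non-square ⇒ indefinite ⇒ periodic river

river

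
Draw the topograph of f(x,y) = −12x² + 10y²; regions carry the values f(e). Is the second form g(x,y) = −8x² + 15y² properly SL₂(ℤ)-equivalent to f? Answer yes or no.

D₁ = 480, D₂ = 480
river cycle of f (length 2): (10, 20, -2), (-2, 20, 10)
river cycle of g (length 4): (-8, 16, 7), (7, 12, -12), (-12, 12, 7), (7, 16, -8)
cycles differ ⇒ inequivalent

no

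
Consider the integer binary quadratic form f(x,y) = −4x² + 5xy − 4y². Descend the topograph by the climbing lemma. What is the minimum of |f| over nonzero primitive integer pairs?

translate: b→3 (≡-5 mod 8), so (4,-5,4)→(4,3,3)
flip: (4,3,3)→(3,-3,4)
translate: b→3 (≡-3 mod 6), so (3,-3,4)→(3,3,4)
reduced (well bottom): (3,3,4) with a≤c, −a<b≤a
well minimum |f| = |-3| = 3 (negative-definite)

3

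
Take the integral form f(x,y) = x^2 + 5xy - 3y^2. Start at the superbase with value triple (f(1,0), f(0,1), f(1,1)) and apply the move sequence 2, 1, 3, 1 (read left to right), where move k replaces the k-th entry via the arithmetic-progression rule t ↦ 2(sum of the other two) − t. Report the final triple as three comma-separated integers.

start (1,-3,3) = (f(1,0),f(0,1),f(1,1))
replace slot 2: 2·(1+3) − (-3) = 11 → (1,11,3)
replace slot 1: 2·(11+3) − 1 = 27 → (27,11,3)
replace slot 3: 2·(27+11) − 3 = 73 → (27,11,73)
replace slot 1: 2·(11+73) − 27 = 141 → (141,11,73)

141,11,73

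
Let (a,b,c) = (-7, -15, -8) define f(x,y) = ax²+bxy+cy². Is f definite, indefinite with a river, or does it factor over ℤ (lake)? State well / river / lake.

D = b²−4ac = (-15)² − 4·(-7)·(-8) = 1
D = 1² is a perfect square ⇒ form factors over ℤ ⇒ lakes

lake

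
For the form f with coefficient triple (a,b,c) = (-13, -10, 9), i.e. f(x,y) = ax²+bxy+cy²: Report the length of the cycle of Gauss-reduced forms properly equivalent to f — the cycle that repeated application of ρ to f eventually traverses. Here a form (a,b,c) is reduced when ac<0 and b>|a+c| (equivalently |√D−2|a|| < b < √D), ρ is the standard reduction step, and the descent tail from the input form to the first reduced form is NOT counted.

D = 568, ⌊√D⌋ = 23
descent: ρ → (9,10,-13)  [lands on river]
river: ρ → (-13,16,6)
river: ρ → (6,20,-7)
river: ρ → (-7,22,3)
river: ρ → (3,20,-14)
river: ρ → (-14,8,9)
ρ-cycle length = 6 (tail of 1 descent step not counted)

6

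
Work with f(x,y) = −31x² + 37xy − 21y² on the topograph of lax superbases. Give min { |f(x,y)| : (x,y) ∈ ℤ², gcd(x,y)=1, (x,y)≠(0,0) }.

translate: b→25 (≡-37 mod 62), so (31,-37,21)→(31,25,15)
flip: (31,25,15)→(15,-25,31)
translate: b→5 (≡-25 mod 30), so (15,-25,31)→(15,5,21)
reduced (well bottom): (15,5,21) with a≤c, −a<b≤a
well minimum |f| = |-15| = 15 (negative-definite)

15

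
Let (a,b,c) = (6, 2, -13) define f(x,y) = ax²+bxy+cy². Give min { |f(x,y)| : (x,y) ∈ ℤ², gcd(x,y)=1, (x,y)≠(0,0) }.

descent: ρ → (-13,-2,6)
descent: ρ → (6,14,-5)  [lands on river]
river: ρ → (-5,16,3)
river: ρ → (3,14,-10)
river: ρ → (-10,6,7)
river: ρ → (7,8,-9)
river: ρ → (-9,10,6)
closes: descent 2, river 6
min |a| on river = 3

3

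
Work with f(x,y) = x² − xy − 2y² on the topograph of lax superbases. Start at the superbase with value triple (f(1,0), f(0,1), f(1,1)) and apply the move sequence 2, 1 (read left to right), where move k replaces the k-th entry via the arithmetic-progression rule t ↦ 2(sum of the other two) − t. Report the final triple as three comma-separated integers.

start (1,-2,-2) = (f(1,0),f(0,1),f(1,1))
replace slot 2: 2·(1+(-2)) − (-2) = 0 → (1,0,-2)
replace slot 1: 2·(0+(-2)) − 1 = -5 → (-5,0,-2)

-5,0,-2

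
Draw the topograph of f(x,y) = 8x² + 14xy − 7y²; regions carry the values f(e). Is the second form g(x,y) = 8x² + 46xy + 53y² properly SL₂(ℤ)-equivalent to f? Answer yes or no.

D₁ = 420, D₂ = 420
river cycle of f (length 4): (-7, 14, 8), (8, 18, -3), (-3, 18, 8), (8, 14, -7)
river cycle of g (length 4): (8, 14, -7), (-7, 14, 8), (8, 18, -3), (-3, 18, 8)
cycles coincide ⇒ equivalent

yes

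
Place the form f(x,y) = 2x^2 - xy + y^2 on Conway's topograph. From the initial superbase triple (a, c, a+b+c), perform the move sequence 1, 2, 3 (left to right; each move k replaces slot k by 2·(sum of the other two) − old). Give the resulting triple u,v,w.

start (2,1,2) = (f(1,0),f(0,1),f(1,1))
replace slot 1: 2·(1+2) − 2 = 4 → (4,1,2)
replace slot 2: 2·(4+2) − 1 = 11 → (4,11,2)
replace slot 3: 2·(4+11) − 2 = 28 → (4,11,28)

4,11,28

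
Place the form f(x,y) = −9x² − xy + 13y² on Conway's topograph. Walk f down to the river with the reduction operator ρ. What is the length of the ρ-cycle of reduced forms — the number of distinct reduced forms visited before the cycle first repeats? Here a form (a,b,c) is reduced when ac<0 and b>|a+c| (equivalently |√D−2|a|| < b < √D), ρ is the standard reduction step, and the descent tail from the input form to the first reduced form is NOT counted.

D = 469, ⌊√D⌋ = 21
descent: ρ → (13,1,-9)
descent: ρ → (-9,17,5)  [lands on river]
river: ρ → (5,13,-15)
river: ρ → (-15,17,3)
river: ρ → (3,19,-9)
ρ-cycle length = 4 (tail of 2 descent steps not counted)

4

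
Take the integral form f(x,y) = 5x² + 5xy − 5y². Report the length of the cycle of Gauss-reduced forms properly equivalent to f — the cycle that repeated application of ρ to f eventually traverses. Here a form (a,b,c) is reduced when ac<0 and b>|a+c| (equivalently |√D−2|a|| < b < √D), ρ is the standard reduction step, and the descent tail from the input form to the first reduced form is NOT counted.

D = 125, ⌊√D⌋ = 11
river: ρ → (-5,5,5)
river: ρ → (5,5,-5)
ρ-cycle length = 2 (tail of 0 descent steps not counted)

2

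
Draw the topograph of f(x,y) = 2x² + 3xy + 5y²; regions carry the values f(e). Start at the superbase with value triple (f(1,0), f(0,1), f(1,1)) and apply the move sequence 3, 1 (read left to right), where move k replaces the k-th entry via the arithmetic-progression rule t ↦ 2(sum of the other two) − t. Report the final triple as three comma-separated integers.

start (2,5,10) = (f(1,0),f(0,1),f(1,1))
replace slot 3: 2·(2+5) − 10 = 4 → (2,5,4)
replace slot 1: 2·(5+4) − 2 = 16 → (16,5,4)

16,5,4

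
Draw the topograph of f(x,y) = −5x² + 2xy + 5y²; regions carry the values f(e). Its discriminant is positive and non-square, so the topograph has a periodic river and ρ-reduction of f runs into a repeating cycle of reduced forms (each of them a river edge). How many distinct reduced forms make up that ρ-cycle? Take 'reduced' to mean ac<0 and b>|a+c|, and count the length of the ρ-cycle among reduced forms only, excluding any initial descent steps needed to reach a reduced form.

D = 104, ⌊√D⌋ = 10
river: ρ → (5,8,-2)
river: ρ → (-2,8,5)
river: ρ → (5,2,-5)
river: ρ → (-5,8,2)
river: ρ → (2,8,-5)
river: ρ → (-5,2,5)
ρ-cycle length = 6 (tail of 0 descent steps not counted)

6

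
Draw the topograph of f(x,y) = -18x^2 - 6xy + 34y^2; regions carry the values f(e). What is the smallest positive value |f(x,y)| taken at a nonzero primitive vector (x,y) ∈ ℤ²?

descent: ρ → (34,6,-18)
descent: ρ → (-18,30,22)  [lands on river]
river: ρ → (22,14,-26)
river: ρ → (-26,38,10)
river: ρ → (10,42,-18)
closes: descent 2, river 4
min |a| on river = 10

10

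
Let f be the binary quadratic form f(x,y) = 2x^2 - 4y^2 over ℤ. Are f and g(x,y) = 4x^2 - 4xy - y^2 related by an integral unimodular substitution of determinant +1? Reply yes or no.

D₁ = 32, D₂ = 32
river cycle of f (length 2): (2, 4, -2), (-2, 4, 2)
river cycle of g (length 2): (-1, 4, 4), (4, 4, -1)
cycles differ ⇒ inequivalent

no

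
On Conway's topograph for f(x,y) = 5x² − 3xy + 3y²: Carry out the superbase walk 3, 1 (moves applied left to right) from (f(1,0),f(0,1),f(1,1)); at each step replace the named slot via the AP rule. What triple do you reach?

start (5,3,5) = (f(1,0),f(0,1),f(1,1))
replace slot 3: 2·(5+3) − 5 = 11 → (5,3,11)
replace slot 1: 2·(3+11) − 5 = 23 → (23,3,11)

23,3,11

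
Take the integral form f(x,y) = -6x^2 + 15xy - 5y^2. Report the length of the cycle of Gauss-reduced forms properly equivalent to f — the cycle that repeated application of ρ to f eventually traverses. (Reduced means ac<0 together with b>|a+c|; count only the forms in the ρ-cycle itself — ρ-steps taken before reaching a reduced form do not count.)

D = 105, ⌊√D⌋ = 10
descent: ρ → (-5,5,4)  [lands on river]
river: ρ → (4,3,-6)
river: ρ → (-6,9,1)
river: ρ → (1,9,-6)
river: ρ → (-6,3,4)
river: ρ → (4,5,-5)
ρ-cycle length = 6 (tail of 1 descent step not counted)

6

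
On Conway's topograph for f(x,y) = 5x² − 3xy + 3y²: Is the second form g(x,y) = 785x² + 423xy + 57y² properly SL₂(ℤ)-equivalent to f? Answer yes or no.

D₁ = -51, D₂ = -51
f: flip: (5,-3,3)→(3,3,5)
f: reduced (well bottom): (3,3,5) with a≤c, −a<b≤a
g: flip: (785,423,57)→(57,-423,785)
g: translate: b→33 (≡-423 mod 114), so (57,-423,785)→(57,33,5)
g: flip: (57,33,5)→(5,-33,57)
g: translate: b→-3 (≡-33 mod 10), so (5,-33,57)→(5,-3,3)
g: flip: (5,-3,3)→(3,3,5)
g: reduced (well bottom): (3,3,5) with a≤c, −a<b≤a
reduced forms (3, 3, 5) vs (3, 3, 5) ⇒ equivalent

yes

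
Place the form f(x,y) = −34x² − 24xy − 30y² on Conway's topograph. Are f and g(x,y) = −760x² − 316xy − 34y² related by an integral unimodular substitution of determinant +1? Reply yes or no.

D₁ = -3504, D₂ = -3504
f is negative-definite; reduce −f:
−f: flip: (34,24,30)→(30,-24,34)
−f: reduced (well bottom): (30,-24,34) with a≤c, −a<b≤a
flip sign back: reduced form of f is (-30,24,-34)
g is negative-definite; reduce −g:
−g: flip: (760,316,34)→(34,-316,760)
−g: translate: b→24 (≡-316 mod 68), so (34,-316,760)→(34,24,30)
−g: flip: (34,24,30)→(30,-24,34)
−g: reduced (well bottom): (30,-24,34) with a≤c, −a<b≤a
flip sign back: reduced form of g is (-30,24,-34)
reduced forms (-30, 24, -34) vs (-30, 24, -34) ⇒ equivalent

yes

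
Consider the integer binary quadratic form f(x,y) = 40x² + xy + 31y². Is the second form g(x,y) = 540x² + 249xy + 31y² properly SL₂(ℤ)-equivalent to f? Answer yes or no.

D₁ = -4959, D₂ = -4959
f: flip: (40,1,31)→(31,-1,40)
f: reduced (well bottom): (31,-1,40) with a≤c, −a<b≤a
g: flip: (540,249,31)→(31,-249,540)
g: translate: b→-1 (≡-249 mod 62), so (31,-249,540)→(31,-1,40)
g: reduced (well bottom): (31,-1,40) with a≤c, −a<b≤a
reduced forms (31, -1, 40) vs (31, -1, 40) ⇒ equivalent

yes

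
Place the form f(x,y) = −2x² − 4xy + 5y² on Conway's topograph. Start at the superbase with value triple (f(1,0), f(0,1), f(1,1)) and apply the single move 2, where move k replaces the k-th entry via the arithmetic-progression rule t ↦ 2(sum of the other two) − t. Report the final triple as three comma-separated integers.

start (-2,5,-1) = (f(1,0),f(0,1),f(1,1))
replace slot 2: 2·((-2)+(-1)) − 5 = -11 → (-2,-11,-1)

-2,-11,-1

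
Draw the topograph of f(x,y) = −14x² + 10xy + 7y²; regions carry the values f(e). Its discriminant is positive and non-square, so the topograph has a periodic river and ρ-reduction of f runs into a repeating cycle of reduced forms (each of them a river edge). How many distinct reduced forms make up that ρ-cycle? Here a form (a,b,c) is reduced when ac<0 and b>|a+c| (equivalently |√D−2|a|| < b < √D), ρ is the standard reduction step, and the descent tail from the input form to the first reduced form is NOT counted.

D = 492, ⌊√D⌋ = 22
river: ρ → (7,18,-6)
river: ρ → (-6,18,7)
river: ρ → (7,10,-14)
river: ρ → (-14,18,3)
river: ρ → (3,18,-14)
river: ρ → (-14,10,7)
ρ-cycle length = 6 (tail of 0 descent steps not counted)

6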